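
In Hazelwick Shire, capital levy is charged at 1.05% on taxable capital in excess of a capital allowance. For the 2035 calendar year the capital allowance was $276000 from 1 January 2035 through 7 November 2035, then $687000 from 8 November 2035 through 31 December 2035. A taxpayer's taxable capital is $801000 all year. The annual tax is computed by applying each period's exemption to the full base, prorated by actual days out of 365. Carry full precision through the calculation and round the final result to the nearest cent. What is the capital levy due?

1 January – 7 November 2035: 311 days, exemption $276000 → ($801000 − $276000) × 1.05% × 311/365 = $4696.9521
8 November – 31 December 2035: 54 days, exemption $687000 → ($801000 − $687000) × 1.05% × 54/365 = $177.0904
Total = $4874.0425

$4874.04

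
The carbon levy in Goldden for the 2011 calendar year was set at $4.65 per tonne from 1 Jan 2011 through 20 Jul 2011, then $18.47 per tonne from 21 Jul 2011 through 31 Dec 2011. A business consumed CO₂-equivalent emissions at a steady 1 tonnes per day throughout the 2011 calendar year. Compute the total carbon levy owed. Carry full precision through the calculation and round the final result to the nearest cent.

$3963.73

1 Jan – 20 Jul 2011: 201 days × 1 tonnes/day = 201 tonnes at $4.65/tonne → $934.65
21 Jul – 31 Dec 2011: 164 days × 1 tonnes/day = 164 tonnes at $18.47/tonne → $3029.08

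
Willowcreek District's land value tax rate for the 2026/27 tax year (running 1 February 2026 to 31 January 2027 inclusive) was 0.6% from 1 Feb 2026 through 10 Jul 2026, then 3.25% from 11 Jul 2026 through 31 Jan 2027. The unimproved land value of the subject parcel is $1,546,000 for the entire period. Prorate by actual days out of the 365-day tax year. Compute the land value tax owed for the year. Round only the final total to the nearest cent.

1 Feb – 10 Jul 2026: 160 days at 0.6% → $1,546,000 × 0.6% × 160/365 = $4,066.1918
11 Jul 2026 – 31 Jan 2027: 205 days at 3.25% → $1,546,000 × 3.25% × 205/365 = $28,219.7945
Total = $32,285.9863

$32,285.99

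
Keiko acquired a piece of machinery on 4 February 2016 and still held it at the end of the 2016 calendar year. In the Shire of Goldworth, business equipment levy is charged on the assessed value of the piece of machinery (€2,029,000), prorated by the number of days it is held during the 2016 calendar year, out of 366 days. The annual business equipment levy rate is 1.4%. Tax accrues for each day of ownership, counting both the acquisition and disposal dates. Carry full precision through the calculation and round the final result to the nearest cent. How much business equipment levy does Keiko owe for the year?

€25,767.19

Days held (4 February – 31 December 2016): 332 out of 366
Tax = €2,029,000 × 1.4% × 332/366 = €25,767.1913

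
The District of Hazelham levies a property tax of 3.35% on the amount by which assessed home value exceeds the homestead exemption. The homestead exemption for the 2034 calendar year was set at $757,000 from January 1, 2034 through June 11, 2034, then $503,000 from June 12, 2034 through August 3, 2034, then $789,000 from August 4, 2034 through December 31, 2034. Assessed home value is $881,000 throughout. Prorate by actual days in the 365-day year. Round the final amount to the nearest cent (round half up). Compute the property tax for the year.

January 1 – June 11, 2034: 162 days, exemption $757,000 → ($881,000 − $757,000) × 3.35% × 162/365 = $1,843.6932
June 12 – August 3, 2034: 53 days, exemption $503,000 → ($881,000 − $503,000) × 3.35% × 53/365 = $1,838.7370
August 4 – December 31, 2034: 150 days, exemption $789,000 → ($881,000 − $789,000) × 3.35% × 150/365 = $1,266.5753
Total = $4,949.0055

$4,949.01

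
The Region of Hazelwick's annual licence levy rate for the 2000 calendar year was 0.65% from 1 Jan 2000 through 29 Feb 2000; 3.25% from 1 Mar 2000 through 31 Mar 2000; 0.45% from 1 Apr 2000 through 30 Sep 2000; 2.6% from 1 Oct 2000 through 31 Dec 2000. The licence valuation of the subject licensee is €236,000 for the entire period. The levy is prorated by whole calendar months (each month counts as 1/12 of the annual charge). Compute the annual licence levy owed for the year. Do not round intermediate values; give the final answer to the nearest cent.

€2,959.83

1 Jan – 29 Feb 2000: 2 months at 0.65% → €236,000 × 0.65% × 2/12 = €255.6667
1 Mar – 31 Mar 2000: 1 month at 3.25% → €236,000 × 3.25% × 1/12 = €639.1667
1 Apr – 30 Sep 2000: 6 months at 0.45% → €236,000 × 0.45% × 6/12 = €531.0000
1 Oct – 31 Dec 2000: 3 months at 2.6% → €236,000 × 2.6% × 3/12 = €1,534.0000
Total = €2,959.8333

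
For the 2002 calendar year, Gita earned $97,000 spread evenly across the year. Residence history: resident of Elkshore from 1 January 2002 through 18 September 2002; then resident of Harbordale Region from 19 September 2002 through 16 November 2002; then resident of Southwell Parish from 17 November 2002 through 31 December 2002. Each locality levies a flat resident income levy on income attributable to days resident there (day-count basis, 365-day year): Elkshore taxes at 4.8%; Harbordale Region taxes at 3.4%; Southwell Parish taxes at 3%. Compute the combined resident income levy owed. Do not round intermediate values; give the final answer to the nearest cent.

Elkshore, 1 January – 18 September 2002: 261 days → $97,000 × 4.8% × 261/365 = $3,329.3589
Harbordale Region, 19 September – 16 November 2002: 59 days → $97,000 × 3.4% × 59/365 = $533.1014
Southwell Parish, 17 November – 31 December 2002: 45 days → $97,000 × 3% × 45/365 = $358.7671
Total = $4,221.2274

$4,221.23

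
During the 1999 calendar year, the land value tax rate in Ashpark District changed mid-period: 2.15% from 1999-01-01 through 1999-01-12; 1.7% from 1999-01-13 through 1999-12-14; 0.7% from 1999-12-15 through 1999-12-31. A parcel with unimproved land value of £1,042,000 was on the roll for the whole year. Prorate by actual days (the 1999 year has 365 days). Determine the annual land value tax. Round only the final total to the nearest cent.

1999-01-01 to 1999-01-12: 12 days at 2.15% → £1,042,000 × 2.15% × 12/365 = £736.5370
1999-01-13 to 1999-12-14: 336 days at 1.7% → £1,042,000 × 1.7% × 336/365 = £16,306.5863
1999-12-15 to 1999-12-31: 17 days at 0.7% → £1,042,000 × 0.7% × 17/365 = £339.7205
Total = £17,382.8438

£17,382.84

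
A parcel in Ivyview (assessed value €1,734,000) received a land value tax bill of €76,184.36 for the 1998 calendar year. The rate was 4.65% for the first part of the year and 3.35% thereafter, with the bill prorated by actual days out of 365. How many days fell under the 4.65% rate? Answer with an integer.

Let d = days at the first rate; then 365 − d days at the second rate.
€1,734,000 × [4.65%·d + 3.35%·(365−d)] / 365 = €76,184.36
Solving gives d = 293, so the new rate took effect on 21 October 1998.

293 days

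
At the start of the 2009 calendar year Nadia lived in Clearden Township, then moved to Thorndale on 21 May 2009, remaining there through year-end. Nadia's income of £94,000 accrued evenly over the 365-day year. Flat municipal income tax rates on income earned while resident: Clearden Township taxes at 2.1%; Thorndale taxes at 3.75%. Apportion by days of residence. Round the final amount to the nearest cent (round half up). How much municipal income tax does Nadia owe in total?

£2,930.10

Clearden Township, 1 January – 20 May 2009: 140 days → £94,000 × 2.1% × 140/365 = £757.1507
Thorndale, 21 May – 31 December 2009: 225 days → £94,000 × 3.75% × 225/365 = £2,172.9452
Total = £2,930.0959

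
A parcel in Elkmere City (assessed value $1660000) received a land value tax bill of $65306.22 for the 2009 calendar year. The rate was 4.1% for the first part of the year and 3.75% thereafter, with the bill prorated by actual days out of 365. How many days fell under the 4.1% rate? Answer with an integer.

192 days

Let d = days at the first rate; then 365 − d days at the second rate.
$1660000 × [4.1%·d + 3.75%·(365−d)] / 365 = $65306.22
Solving gives d = 192, so the new rate took effect on July 12, 2009.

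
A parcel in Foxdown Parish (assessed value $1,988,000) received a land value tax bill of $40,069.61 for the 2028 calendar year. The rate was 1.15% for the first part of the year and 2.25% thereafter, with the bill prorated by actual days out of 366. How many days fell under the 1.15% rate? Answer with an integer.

Let d = days at the first rate; then 366 − d days at the second rate.
$1,988,000 × [1.15%·d + 2.25%·(366−d)] / 366 = $40,069.61
Solving gives d = 78, so the new rate took effect on 19 Mar 2028.

78 days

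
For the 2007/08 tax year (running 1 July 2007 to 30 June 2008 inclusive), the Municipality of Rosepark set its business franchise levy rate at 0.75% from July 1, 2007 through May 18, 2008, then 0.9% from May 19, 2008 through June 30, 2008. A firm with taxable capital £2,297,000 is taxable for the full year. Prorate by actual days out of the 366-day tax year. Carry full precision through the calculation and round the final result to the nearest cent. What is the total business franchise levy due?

£17,632.30

July 1, 2007 – May 18, 2008: 323 days at 0.75% → £2,297,000 × 0.75% × 323/366 = £15,203.5041
May 19 – June 30, 2008: 43 days at 0.9% → £2,297,000 × 0.9% × 43/366 = £2,428.7951
Total = £17,632.2992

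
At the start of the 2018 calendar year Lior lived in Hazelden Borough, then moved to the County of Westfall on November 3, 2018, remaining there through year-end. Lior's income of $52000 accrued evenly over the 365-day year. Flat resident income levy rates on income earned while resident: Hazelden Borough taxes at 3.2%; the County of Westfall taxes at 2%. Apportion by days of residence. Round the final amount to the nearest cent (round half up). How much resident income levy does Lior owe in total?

Hazelden Borough, January 1 – November 2, 2018: 306 days → $52000 × 3.2% × 306/365 = $1395.0247
The County of Westfall, November 3 – December 31, 2018: 59 days → $52000 × 2% × 59/365 = $168.1096
Total = $1563.1342

$1563.13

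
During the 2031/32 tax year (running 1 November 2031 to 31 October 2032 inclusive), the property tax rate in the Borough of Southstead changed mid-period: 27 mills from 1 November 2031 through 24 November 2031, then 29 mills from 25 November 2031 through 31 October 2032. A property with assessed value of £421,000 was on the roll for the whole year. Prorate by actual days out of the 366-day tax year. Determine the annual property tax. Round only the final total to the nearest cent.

£12,153.79

1 November – 24 November 2031: 24 days at 27 mills → £421,000 × 2.7% × 24/366 = £745.3770
25 November 2031 – 31 October 2032: 342 days at 29 mills → £421,000 × 2.9% × 342/366 = £11,408.4098
Total = £12,153.7869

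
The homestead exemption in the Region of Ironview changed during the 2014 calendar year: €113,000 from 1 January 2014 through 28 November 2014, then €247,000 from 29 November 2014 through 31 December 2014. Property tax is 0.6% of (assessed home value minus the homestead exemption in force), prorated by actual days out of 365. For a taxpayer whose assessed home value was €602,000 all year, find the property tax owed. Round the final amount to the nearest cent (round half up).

€2,861.31

1 January – 28 November 2014: 332 days, exemption €113,000 → (€602,000 − €113,000) × 0.6% × 332/365 = €2,668.7342
29 November – 31 December 2014: 33 days, exemption €247,000 → (€602,000 − €247,000) × 0.6% × 33/365 = €192.5753
Total = €2,861.3096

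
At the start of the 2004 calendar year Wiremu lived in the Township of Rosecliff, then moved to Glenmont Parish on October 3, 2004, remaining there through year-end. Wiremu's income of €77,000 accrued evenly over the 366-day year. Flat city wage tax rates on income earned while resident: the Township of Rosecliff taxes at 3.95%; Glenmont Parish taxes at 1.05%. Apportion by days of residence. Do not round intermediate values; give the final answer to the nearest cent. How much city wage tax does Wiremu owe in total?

The Township of Rosecliff, January 1 – October 2, 2004: 276 days → €77,000 × 3.95% × 276/366 = €2,293.5902
Glenmont Parish, October 3 – December 31, 2004: 90 days → €77,000 × 1.05% × 90/366 = €198.8115
Total = €2,492.4016

€2,492.40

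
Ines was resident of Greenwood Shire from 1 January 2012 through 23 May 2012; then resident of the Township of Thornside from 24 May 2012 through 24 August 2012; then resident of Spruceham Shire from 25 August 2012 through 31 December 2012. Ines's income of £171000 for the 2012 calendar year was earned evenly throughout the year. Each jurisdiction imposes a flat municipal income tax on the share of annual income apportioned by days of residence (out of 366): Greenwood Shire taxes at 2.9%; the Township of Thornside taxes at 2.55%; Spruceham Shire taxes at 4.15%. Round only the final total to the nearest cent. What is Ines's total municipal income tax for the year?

Greenwood Shire, 1 January – 23 May 2012: 144 days → £171000 × 2.9% × 144/366 = £1951.0820
The Township of Thornside, 24 May – 24 August 2012: 93 days → £171000 × 2.55% × 93/366 = £1107.9959
Spruceham Shire, 25 August – 31 December 2012: 129 days → £171000 × 4.15% × 129/366 = £2501.2254
Total = £5560.3033

£5560.30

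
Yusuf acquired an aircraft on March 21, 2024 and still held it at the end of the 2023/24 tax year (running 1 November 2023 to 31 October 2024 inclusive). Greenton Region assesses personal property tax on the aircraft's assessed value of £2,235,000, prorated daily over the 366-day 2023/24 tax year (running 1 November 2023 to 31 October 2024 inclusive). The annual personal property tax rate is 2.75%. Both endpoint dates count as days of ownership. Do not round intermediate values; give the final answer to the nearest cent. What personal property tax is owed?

Days held (March 21 – October 31, 2024): 225 out of 366
Tax = £2,235,000 × 2.75% × 225/366 = £37,784.3238

£37,784.32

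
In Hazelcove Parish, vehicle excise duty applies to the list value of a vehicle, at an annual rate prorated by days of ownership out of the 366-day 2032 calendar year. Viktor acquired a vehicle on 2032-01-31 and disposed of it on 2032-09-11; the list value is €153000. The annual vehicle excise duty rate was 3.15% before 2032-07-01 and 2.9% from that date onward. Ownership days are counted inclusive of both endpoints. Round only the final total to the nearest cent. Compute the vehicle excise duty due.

€2886.52

2032-01-31 to 2032-06-30: 152 days at 3.15% → €153000 × 3.15% × 152/366 = €2001.5410
2032-07-01 to 2032-09-11: 73 days at 2.9% → €153000 × 2.9% × 73/366 = €884.9754
Total = €2886.5164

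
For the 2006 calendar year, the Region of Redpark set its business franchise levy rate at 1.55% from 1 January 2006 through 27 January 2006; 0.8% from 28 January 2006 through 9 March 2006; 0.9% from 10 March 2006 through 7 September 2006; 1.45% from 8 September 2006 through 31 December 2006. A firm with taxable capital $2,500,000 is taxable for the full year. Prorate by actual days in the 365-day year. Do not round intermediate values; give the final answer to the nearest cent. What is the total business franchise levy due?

$27,753.42

1 January – 27 January 2006: 27 days at 1.55% → $2,500,000 × 1.55% × 27/365 = $2,866.4384
28 January – 9 March 2006: 41 days at 0.8% → $2,500,000 × 0.8% × 41/365 = $2,246.5753
10 March – 7 September 2006: 182 days at 0.9% → $2,500,000 × 0.9% × 182/365 = $11,219.1781
8 September – 31 December 2006: 115 days at 1.45% → $2,500,000 × 1.45% × 115/365 = $11,421.2329
Total = $27,753.4247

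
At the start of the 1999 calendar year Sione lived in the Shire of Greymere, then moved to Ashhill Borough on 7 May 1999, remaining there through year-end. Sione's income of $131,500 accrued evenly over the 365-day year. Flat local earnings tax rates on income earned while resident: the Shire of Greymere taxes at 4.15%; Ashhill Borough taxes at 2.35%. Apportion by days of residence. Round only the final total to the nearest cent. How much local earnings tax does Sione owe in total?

$3,907.35

The Shire of Greymere, 1 Jan – 6 May 1999: 126 days → $131,500 × 4.15% × 126/365 = $1,883.8726
Ashhill Borough, 7 May – 31 Dec 1999: 239 days → $131,500 × 2.35% × 239/365 = $2,023.4788
Total = $3,907.3514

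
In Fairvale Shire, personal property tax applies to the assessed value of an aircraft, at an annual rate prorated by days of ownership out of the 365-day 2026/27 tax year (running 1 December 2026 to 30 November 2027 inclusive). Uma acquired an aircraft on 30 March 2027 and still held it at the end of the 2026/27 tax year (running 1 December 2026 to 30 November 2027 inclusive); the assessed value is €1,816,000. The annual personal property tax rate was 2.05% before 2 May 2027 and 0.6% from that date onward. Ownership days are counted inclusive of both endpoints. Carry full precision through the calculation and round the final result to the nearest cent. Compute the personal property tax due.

€9,724.31

30 March – 1 May 2027: 33 days at 2.05% → €1,816,000 × 2.05% × 33/365 = €3,365.8192
2 May – 30 November 2027: 213 days at 0.6% → €1,816,000 × 0.6% × 213/365 = €6,358.4877
Total = €9,724.3068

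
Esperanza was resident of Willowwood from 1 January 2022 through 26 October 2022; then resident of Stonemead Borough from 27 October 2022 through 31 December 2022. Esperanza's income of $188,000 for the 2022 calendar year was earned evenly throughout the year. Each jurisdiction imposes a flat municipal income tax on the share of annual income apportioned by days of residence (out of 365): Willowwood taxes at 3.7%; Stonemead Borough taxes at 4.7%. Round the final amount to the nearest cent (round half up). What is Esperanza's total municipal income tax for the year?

Willowwood, 1 January – 26 October 2022: 299 days → $188,000 × 3.7% × 299/365 = $5,698.2027
Stonemead Borough, 27 October – 31 December 2022: 66 days → $188,000 × 4.7% × 66/365 = $1,597.7425
Total = $7,295.9452

$7,295.95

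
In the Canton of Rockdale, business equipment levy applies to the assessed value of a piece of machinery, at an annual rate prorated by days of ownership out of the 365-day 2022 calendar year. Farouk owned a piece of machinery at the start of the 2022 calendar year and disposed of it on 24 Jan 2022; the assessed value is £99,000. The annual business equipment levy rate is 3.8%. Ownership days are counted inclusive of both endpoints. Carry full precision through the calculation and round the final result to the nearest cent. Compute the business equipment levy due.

Days held (1 Jan – 24 Jan 2022): 24 out of 365
Tax = £99,000 × 3.8% × 24/365 = £247.3644

£247.36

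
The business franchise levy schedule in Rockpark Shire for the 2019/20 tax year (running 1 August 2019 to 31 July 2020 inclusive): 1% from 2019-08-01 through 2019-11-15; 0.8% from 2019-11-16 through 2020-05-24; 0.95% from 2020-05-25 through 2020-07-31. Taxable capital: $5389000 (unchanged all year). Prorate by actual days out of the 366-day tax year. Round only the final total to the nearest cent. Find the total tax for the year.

2019-08-01 to 2019-11-15: 107 days at 1% → $5389000 × 1% × 107/366 = $15754.7268
2019-11-16 to 2020-05-24: 191 days at 0.8% → $5389000 × 0.8% × 191/366 = $22498.3388
2020-05-25 to 2020-07-31: 68 days at 0.95% → $5389000 × 0.95% × 68/366 = $9511.7322
Total = $47764.7978

$47764.80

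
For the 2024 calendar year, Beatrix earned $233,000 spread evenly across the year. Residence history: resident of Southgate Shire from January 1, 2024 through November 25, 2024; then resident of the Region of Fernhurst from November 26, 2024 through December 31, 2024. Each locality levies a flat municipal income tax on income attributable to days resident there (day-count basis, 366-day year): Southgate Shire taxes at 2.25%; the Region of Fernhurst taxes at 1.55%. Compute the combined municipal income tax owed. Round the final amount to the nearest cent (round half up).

Southgate Shire, January 1 – November 25, 2024: 330 days → $233,000 × 2.25% × 330/366 = $4,726.8443
The Region of Fernhurst, November 26 – December 31, 2024: 36 days → $233,000 × 1.55% × 36/366 = $355.2295
Total = $5,082.0738

$5,082.07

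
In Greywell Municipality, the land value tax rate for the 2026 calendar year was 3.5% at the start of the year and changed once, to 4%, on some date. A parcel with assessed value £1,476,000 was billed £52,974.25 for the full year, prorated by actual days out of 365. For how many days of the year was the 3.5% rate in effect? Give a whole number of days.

Let d = days at the first rate; then 365 − d days at the second rate.
£1,476,000 × [3.5%·d + 4%·(365−d)] / 365 = £52,974.25
Solving gives d = 300, so the new rate took effect on 28 October 2026.

300 days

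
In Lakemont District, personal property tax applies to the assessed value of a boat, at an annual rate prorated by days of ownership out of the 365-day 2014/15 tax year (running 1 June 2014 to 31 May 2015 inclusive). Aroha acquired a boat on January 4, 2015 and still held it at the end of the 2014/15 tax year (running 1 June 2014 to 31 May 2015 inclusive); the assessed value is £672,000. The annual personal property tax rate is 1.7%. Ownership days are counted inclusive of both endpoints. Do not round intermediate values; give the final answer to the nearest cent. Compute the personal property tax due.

Days held (January 4 – May 31, 2015): 148 out of 365
Tax = £672,000 × 1.7% × 148/365 = £4,632.1973

£4,632.20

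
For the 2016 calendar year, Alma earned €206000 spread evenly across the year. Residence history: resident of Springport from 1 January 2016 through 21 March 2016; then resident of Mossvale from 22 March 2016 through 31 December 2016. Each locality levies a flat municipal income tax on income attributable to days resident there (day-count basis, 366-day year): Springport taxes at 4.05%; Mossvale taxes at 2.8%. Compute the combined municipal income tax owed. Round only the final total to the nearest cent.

Springport, 1 January – 21 March 2016: 81 days → €206000 × 4.05% × 81/366 = €1846.4016
Mossvale, 22 March – 31 December 2016: 285 days → €206000 × 2.8% × 285/366 = €4491.4754
Total = €6337.8770

€6337.88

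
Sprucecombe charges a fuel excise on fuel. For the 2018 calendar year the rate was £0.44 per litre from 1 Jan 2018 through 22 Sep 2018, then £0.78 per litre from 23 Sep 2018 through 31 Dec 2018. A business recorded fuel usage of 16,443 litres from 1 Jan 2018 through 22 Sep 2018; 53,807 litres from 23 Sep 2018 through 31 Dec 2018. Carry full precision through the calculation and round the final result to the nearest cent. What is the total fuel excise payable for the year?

£49,204.38

1 Jan – 22 Sep 2018: 16,443 litres at £0.44/litre → £7,234.92
23 Sep – 31 Dec 2018: 53,807 litres at £0.78/litre → £41,969.46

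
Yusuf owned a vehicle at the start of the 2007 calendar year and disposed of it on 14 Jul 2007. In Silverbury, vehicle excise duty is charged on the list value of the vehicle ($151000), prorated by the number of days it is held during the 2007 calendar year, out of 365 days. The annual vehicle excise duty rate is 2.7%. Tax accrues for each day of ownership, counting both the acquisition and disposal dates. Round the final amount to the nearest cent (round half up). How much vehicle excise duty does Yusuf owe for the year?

$2178.12

Days held (1 Jan – 14 Jul 2007): 195 out of 365
Tax = $151000 × 2.7% × 195/365 = $2178.1233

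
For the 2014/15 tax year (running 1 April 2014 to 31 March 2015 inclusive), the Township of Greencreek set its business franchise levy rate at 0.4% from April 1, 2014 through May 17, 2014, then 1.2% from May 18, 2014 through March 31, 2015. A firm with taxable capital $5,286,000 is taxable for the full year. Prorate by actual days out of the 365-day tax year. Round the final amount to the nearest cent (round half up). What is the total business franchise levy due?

$57,986.70

April 1 – May 17, 2014: 47 days at 0.4% → $5,286,000 × 0.4% × 47/365 = $2,722.6521
May 18, 2014 – March 31, 2015: 318 days at 1.2% → $5,286,000 × 1.2% × 318/365 = $55,264.0438
Total = $57,986.6959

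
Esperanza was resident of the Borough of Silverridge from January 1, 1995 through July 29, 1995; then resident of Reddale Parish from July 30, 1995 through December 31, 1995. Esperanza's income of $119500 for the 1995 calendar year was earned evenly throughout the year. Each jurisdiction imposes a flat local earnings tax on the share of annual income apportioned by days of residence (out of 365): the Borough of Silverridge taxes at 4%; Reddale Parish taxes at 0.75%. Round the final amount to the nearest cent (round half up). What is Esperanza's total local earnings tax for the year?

$3130.74

The Borough of Silverridge, January 1 – July 29, 1995: 210 days → $119500 × 4% × 210/365 = $2750.1370
Reddale Parish, July 30 – December 31, 1995: 155 days → $119500 × 0.75% × 155/365 = $380.5993
Total = $3130.7363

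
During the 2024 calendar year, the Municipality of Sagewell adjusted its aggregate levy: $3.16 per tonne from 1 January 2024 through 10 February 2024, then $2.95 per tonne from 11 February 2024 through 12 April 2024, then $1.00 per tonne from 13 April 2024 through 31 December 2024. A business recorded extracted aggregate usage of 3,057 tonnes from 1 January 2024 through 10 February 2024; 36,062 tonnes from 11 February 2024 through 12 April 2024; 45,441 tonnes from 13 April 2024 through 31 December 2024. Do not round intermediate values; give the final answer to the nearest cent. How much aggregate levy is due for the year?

1 January – 10 February 2024: 3,057 tonnes at $3.16/tonne → $9,660.12
11 February – 12 April 2024: 36,062 tonnes at $2.95/tonne → $106,382.90
13 April – 31 December 2024: 45,441 tonnes at $1.00/tonne → $45,441.00

$161,484.02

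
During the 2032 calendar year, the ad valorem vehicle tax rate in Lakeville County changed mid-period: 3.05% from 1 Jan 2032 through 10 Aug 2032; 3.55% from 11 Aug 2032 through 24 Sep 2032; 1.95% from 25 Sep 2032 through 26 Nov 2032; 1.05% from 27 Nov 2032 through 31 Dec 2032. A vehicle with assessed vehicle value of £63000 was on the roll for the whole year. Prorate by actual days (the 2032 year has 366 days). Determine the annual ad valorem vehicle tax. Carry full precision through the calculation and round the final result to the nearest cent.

1 Jan – 10 Aug 2032: 223 days at 3.05% → £63000 × 3.05% × 223/366 = £1170.7500
11 Aug – 24 Sep 2032: 45 days at 3.55% → £63000 × 3.55% × 45/366 = £274.9795
25 Sep – 26 Nov 2032: 63 days at 1.95% → £63000 × 1.95% × 63/366 = £211.4631
27 Nov – 31 Dec 2032: 35 days at 1.05% → £63000 × 1.05% × 35/366 = £63.2582
Total = £1720.4508

£1720.45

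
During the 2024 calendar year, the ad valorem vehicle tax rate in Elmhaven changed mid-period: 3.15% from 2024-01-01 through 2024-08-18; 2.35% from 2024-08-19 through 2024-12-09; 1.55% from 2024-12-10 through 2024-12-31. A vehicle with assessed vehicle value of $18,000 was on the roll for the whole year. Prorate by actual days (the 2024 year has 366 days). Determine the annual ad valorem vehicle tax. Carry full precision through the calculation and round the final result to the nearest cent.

2024-01-01 to 2024-08-18: 231 days at 3.15% → $18,000 × 3.15% × 231/366 = $357.8607
2024-08-19 to 2024-12-09: 113 days at 2.35% → $18,000 × 2.35% × 113/366 = $130.5984
2024-12-10 to 2024-12-31: 22 days at 1.55% → $18,000 × 1.55% × 22/366 = $16.7705
Total = $505.2295

$505.23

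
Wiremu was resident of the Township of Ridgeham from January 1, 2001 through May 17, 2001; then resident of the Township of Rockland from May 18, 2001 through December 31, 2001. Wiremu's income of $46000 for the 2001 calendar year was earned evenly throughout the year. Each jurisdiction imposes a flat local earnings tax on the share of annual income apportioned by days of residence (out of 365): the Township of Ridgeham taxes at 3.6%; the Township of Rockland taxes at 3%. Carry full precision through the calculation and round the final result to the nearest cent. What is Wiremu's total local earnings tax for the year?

$1483.59

The Township of Ridgeham, January 1 – May 17, 2001: 137 days → $46000 × 3.6% × 137/365 = $621.5671
The Township of Rockland, May 18 – December 31, 2001: 228 days → $46000 × 3% × 228/365 = $862.0274
Total = $1483.5945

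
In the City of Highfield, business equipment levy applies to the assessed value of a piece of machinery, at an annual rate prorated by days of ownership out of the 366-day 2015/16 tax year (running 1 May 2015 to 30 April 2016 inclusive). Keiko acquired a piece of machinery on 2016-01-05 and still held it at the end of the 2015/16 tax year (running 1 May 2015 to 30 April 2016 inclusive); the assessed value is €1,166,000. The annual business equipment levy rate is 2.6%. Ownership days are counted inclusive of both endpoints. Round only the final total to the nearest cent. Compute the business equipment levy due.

€9,691.18

Days held (2016-01-05 to 2016-04-30): 117 out of 366
Tax = €1,166,000 × 2.6% × 117/366 = €9,691.1803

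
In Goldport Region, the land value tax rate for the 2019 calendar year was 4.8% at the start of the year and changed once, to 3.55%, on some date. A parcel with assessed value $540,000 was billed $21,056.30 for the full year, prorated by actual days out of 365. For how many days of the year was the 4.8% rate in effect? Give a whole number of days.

Let d = days at the first rate; then 365 − d days at the second rate.
$540,000 × [4.8%·d + 3.55%·(365−d)] / 365 = $21,056.30
Solving gives d = 102, so the new rate took effect on 13 April 2019.

102 days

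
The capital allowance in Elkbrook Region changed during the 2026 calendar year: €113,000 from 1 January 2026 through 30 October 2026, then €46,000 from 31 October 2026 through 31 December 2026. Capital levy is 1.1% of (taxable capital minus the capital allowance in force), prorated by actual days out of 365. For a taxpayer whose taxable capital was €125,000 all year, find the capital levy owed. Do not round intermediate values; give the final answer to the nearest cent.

€257.19

1 January – 30 October 2026: 303 days, exemption €113,000 → (€125,000 − €113,000) × 1.1% × 303/365 = €109.5781
31 October – 31 December 2026: 62 days, exemption €46,000 → (€125,000 − €46,000) × 1.1% × 62/365 = €147.6110
Total = €257.1890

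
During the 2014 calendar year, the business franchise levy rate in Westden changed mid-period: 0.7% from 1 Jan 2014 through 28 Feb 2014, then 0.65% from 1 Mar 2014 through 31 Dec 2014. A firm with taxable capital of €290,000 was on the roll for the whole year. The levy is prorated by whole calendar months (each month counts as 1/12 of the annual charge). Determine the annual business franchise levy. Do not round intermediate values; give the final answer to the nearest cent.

1 Jan – 28 Feb 2014: 2 months at 0.7% → €290,000 × 0.7% × 2/12 = €338.3333
1 Mar – 31 Dec 2014: 10 months at 0.65% → €290,000 × 0.65% × 10/12 = €1,570.8333
Total = €1,909.1667

€1,909.17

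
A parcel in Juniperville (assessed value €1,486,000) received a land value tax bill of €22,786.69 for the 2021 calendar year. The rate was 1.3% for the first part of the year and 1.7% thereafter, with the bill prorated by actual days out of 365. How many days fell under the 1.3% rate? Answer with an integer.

152 days

Let d = days at the first rate; then 365 − d days at the second rate.
€1,486,000 × [1.3%·d + 1.7%·(365−d)] / 365 = €22,786.69
Solving gives d = 152, so the new rate took effect on 2 June 2021.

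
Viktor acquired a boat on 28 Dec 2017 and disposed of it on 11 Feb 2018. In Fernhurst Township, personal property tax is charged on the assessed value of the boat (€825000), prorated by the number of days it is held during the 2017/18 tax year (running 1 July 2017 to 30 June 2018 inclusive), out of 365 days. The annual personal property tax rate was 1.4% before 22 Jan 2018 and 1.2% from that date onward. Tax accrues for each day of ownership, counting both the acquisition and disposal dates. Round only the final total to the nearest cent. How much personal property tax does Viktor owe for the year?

28 Dec 2017 – 21 Jan 2018: 25 days at 1.4% → €825000 × 1.4% × 25/365 = €791.0959
22 Jan – 11 Feb 2018: 21 days at 1.2% → €825000 × 1.2% × 21/365 = €569.5890
Total = €1360.6849

€1360.68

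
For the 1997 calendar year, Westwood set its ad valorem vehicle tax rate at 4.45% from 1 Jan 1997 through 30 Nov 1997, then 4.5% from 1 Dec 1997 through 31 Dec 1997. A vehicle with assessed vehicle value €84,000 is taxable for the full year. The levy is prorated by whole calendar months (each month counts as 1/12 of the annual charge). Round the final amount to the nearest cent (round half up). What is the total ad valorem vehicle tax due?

€3,741.50

1 Jan – 30 Nov 1997: 11 months at 4.45% → €84,000 × 4.45% × 11/12 = €3,426.5000
1 Dec – 31 Dec 1997: 1 month at 4.5% → €84,000 × 4.5% × 1/12 = €315.0000
Total = €3,741.5000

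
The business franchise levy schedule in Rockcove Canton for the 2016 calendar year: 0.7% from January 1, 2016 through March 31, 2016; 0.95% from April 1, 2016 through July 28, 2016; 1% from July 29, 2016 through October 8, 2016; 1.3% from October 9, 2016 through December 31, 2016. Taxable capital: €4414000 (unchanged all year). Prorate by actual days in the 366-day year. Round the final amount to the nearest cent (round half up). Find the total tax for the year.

€43169.16

January 1 – March 31, 2016: 91 days at 0.7% → €4414000 × 0.7% × 91/366 = €7682.2896
April 1 – July 28, 2016: 119 days at 0.95% → €4414000 × 0.95% × 119/366 = €13633.9536
July 29 – October 8, 2016: 72 days at 1% → €4414000 × 1% × 72/366 = €8683.2787
October 9 – December 31, 2016: 84 days at 1.3% → €4414000 × 1.3% × 84/366 = €13169.6393
Total = €43169.1612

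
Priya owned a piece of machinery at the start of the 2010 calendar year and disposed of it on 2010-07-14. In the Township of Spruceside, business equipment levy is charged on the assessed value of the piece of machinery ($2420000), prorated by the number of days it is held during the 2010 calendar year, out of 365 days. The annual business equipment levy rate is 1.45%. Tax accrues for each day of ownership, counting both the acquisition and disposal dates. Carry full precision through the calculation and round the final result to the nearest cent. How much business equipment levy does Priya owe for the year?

Days held (2010-01-01 to 2010-07-14): 195 out of 365
Tax = $2420000 × 1.45% × 195/365 = $18746.7123

$18746.71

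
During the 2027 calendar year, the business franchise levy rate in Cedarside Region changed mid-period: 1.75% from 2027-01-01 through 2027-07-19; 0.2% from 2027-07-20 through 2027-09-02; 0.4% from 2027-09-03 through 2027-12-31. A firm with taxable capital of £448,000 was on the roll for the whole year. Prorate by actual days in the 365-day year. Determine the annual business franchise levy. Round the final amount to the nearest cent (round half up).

£4,995.51

2027-01-01 to 2027-07-19: 200 days at 1.75% → £448,000 × 1.75% × 200/365 = £4,295.8904
2027-07-20 to 2027-09-02: 45 days at 0.2% → £448,000 × 0.2% × 45/365 = £110.4658
2027-09-03 to 2027-12-31: 120 days at 0.4% → £448,000 × 0.4% × 120/365 = £589.1507
Total = £4,995.5068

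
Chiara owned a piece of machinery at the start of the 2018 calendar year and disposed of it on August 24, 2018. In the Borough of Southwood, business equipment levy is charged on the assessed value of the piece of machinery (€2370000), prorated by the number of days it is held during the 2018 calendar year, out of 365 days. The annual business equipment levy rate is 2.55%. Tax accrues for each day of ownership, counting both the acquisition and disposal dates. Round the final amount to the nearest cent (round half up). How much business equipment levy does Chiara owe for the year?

€39075.78

Days held (January 1 – August 24, 2018): 236 out of 365
Tax = €2370000 × 2.55% × 236/365 = €39075.7808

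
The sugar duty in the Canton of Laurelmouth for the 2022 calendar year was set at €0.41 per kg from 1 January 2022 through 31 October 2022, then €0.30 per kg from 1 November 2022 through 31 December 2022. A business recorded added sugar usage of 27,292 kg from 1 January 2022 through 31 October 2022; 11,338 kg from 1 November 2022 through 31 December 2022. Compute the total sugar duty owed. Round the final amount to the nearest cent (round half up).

1 January – 31 October 2022: 27,292 kg at €0.41/kg → €11,189.72
1 November – 31 December 2022: 11,338 kg at €0.30/kg → €3,401.40

€14,591.12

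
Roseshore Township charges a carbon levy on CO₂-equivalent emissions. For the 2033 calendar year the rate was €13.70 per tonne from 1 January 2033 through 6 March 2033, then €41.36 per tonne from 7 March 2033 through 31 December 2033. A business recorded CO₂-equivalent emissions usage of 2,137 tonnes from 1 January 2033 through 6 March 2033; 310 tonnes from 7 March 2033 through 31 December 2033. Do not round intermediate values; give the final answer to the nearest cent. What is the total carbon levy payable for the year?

1 January – 6 March 2033: 2,137 tonnes at €13.70/tonne → €29,276.90
7 March – 31 December 2033: 310 tonnes at €41.36/tonne → €12,821.60

€42,098.50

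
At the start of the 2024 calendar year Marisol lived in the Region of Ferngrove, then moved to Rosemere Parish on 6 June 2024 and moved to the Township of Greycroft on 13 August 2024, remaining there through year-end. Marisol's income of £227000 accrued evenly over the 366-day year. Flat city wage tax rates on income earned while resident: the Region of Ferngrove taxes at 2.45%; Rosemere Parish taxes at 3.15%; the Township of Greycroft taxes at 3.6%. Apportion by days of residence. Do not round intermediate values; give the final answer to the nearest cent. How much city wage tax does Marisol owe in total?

The Region of Ferngrove, 1 January – 5 June 2024: 157 days → £227000 × 2.45% × 157/366 = £2385.6708
Rosemere Parish, 6 June – 12 August 2024: 68 days → £227000 × 3.15% × 68/366 = £1328.5082
The Township of Greycroft, 13 August – 31 December 2024: 141 days → £227000 × 3.6% × 141/366 = £3148.2295
Total = £6862.4085

£6862.41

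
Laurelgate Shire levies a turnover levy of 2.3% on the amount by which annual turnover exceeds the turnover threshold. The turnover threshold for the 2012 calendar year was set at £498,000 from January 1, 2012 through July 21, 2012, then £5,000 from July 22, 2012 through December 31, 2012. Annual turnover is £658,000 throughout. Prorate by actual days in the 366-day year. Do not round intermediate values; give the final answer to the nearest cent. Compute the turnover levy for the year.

£8,729.88

January 1 – July 21, 2012: 203 days, exemption £498,000 → (£658,000 − £498,000) × 2.3% × 203/366 = £2,041.0929
July 22 – December 31, 2012: 163 days, exemption £5,000 → (£658,000 − £5,000) × 2.3% × 163/366 = £6,688.7896
Total = £8,729.8825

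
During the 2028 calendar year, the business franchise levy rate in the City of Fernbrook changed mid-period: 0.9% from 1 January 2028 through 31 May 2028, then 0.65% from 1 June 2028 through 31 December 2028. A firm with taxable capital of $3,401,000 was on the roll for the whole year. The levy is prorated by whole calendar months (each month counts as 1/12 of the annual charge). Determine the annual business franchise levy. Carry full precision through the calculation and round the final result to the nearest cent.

1 January – 31 May 2028: 5 months at 0.9% → $3,401,000 × 0.9% × 5/12 = $12,753.7500
1 June – 31 December 2028: 7 months at 0.65% → $3,401,000 × 0.65% × 7/12 = $12,895.4583
Total = $25,649.2083

$25,649.21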